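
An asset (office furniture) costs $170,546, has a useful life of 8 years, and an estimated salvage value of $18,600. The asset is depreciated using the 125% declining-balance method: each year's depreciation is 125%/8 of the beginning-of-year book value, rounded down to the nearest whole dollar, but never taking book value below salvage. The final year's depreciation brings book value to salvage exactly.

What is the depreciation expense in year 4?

$16,006

Depreciable base = $170,546 − $18,600 = $151,946.
Year 1: ⌊$170,546 × 125%/8⌋ = $26,647. Book value $143,899.
Year 2: ⌊$143,899 × 125%/8⌋ = $22,484. Book value $121,415.
Year 3: ⌊$121,415 × 125%/8⌋ = $18,971. Book value $102,444.
Year 4: ⌊$102,444 × 125%/8⌋ = $16,006. Book value $86,438.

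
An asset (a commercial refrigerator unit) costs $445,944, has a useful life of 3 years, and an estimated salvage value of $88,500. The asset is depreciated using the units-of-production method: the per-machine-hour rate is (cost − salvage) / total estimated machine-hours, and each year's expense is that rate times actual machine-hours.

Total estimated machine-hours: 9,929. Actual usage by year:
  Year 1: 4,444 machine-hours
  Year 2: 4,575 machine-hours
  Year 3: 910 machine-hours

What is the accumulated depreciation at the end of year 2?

Depreciable base = $445,944 − $88,500 = $357,444.
Rate = $357,444 / 9,929 machine-hours = $36 per machine-hour.
Year 1: 4,444 × $36 = $159,984. Book value $285,960.
Year 2: 4,575 × $36 = $164,700. Book value $121,260.
Accumulated through year 2 = $445,944 − $121,260 = $324,684.

$324,684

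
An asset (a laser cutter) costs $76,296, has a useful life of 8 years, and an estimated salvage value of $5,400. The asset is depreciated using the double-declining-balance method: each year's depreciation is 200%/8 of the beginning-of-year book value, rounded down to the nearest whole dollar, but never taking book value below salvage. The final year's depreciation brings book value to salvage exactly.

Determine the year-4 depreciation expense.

$8,047

Depreciable base = $76,296 − $5,400 = $70,896.
Year 1: ⌊$76,296 × 200%/8⌋ = $19,074. Book value $57,222.
Year 2: ⌊$57,222 × 200%/8⌋ = $14,305. Book value $42,917.
Year 3: ⌊$42,917 × 200%/8⌋ = $10,729. Book value $32,188.
Year 4: ⌊$32,188 × 200%/8⌋ = $8,047. Book value $24,141.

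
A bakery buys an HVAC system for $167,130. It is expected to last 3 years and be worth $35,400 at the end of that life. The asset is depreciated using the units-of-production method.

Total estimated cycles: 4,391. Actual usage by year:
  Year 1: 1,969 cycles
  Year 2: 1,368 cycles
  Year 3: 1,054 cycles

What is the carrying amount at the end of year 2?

Depreciable base = $167,130 − $35,400 = $131,730.
Rate = $131,730 / 4,391 cycles = $30 per cycle.
Year 1: 1,969 × $30 = $59,070. Book value $108,060.
Year 2: 1,368 × $30 = $41,040. Book value $67,020.

$67,020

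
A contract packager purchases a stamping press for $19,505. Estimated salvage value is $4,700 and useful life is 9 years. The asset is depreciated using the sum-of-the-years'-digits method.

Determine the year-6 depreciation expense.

Depreciable base = $19,505 − $4,700 = $14,805.
Sum of the years' digits = 9+8+7+6+5+4+3+2+1 = 45.
Year 1: $14,805 × 9/45 = $2,961. Book value $16,544.
Year 2: $14,805 × 8/45 = $2,632. Book value $13,912.
Year 3: $14,805 × 7/45 = $2,303. Book value $11,609.
Year 4: $14,805 × 6/45 = $1,974. Book value $9,635.
Year 5: $14,805 × 5/45 = $1,645. Book value $7,990.
Year 6: $14,805 × 4/45 = $1,316. Book value $6,674.

$1,316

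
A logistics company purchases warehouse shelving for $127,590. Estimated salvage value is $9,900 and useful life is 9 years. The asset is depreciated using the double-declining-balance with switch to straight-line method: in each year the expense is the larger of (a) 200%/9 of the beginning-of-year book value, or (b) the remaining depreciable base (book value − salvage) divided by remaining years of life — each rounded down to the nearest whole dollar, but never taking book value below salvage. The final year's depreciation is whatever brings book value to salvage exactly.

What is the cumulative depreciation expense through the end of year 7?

Depreciable base = $127,590 − $9,900 = $117,690.
Year 1: DB = ⌊$127,590 × 200%/9⌋ = $28,353; SL = ⌊$117,690/9⌋ = $13,076 → take DB $28,353. Book value $99,237.
Year 2: DB = ⌊$99,237 × 200%/9⌋ = $22,052; SL = ⌊$89,337/8⌋ = $11,167 → take DB $22,052. Book value $77,185.
Year 3: DB = ⌊$77,185 × 200%/9⌋ = $17,152; SL = ⌊$67,285/7⌋ = $9,612 → take DB $17,152. Book value $60,033.
Year 4: DB = ⌊$60,033 × 200%/9⌋ = $13,340; SL = ⌊$50,133/6⌋ = $8,355 → take DB $13,340. Book value $46,693.
Year 5: DB = ⌊$46,693 × 200%/9⌋ = $10,376; SL = ⌊$36,793/5⌋ = $7,358 → take DB $10,376. Book value $36,317.
Year 6: DB = ⌊$36,317 × 200%/9⌋ = $8,070; SL = ⌊$26,417/4⌋ = $6,604 → take DB $8,070. Book value $28,247.
Year 7: DB = ⌊$28,247 × 200%/9⌋ = $6,277; SL = ⌊$18,347/3⌋ = $6,115 → take DB $6,277. Book value $21,970.
Accumulated through year 7 = $127,590 − $21,970 = $105,620.

$105,620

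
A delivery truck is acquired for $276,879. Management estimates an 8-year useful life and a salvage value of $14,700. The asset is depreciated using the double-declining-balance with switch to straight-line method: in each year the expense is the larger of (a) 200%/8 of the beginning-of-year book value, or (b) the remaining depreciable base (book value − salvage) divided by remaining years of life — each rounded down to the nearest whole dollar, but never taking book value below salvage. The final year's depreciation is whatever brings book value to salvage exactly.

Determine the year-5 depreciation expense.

Depreciable base = $276,879 − $14,700 = $262,179.
Year 1: DB = ⌊$276,879 × 200%/8⌋ = $69,219; SL = ⌊$262,179/8⌋ = $32,772 → take DB $69,219. Book value $207,660.
Year 2: DB = ⌊$207,660 × 200%/8⌋ = $51,915; SL = ⌊$192,960/7⌋ = $27,565 → take DB $51,915. Book value $155,745.
Year 3: DB = ⌊$155,745 × 200%/8⌋ = $38,936; SL = ⌊$141,045/6⌋ = $23,507 → take DB $38,936. Book value $116,809.
Year 4: DB = ⌊$116,809 × 200%/8⌋ = $29,202; SL = ⌊$102,109/5⌋ = $20,421 → take DB $29,202. Book value $87,607.
Year 5: DB = ⌊$87,607 × 200%/8⌋ = $21,901; SL = ⌊$72,907/4⌋ = $18,226 → take DB $21,901. Book value $65,706.

$21,901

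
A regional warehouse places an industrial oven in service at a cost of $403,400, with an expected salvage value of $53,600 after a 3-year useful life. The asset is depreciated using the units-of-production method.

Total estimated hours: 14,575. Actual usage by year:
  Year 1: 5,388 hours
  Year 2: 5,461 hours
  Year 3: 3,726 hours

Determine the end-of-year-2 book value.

$143,024

Depreciable base = $403,400 − $53,600 = $349,800.
Rate = $349,800 / 14,575 hours = $24 per hour.
Year 1: 5,388 × $24 = $129,312. Book value $274,088.
Year 2: 5,461 × $24 = $131,064. Book value $143,024.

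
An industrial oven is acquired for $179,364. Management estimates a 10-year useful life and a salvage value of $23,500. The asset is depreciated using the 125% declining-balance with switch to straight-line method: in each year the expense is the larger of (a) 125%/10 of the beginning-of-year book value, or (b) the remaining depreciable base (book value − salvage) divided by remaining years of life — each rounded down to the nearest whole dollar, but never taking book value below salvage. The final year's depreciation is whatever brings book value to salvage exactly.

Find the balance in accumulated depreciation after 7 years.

Depreciable base = $179,364 − $23,500 = $155,864.
Year 1: DB = ⌊$179,364 × 125%/10⌋ = $22,420; SL = ⌊$155,864/10⌋ = $15,586 → take DB $22,420. Book value $156,944.
Year 2: DB = ⌊$156,944 × 125%/10⌋ = $19,618; SL = ⌊$133,444/9⌋ = $14,827 → take DB $19,618. Book value $137,326.
Year 3: DB = ⌊$137,326 × 125%/10⌋ = $17,165; SL = ⌊$113,826/8⌋ = $14,228 → take DB $17,165. Book value $120,161.
Year 4: DB = ⌊$120,161 × 125%/10⌋ = $15,020; SL = ⌊$96,661/7⌋ = $13,808 → take DB $15,020. Book value $105,141.
Year 5: DB = ⌊$105,141 × 125%/10⌋ = $13,142; SL = ⌊$81,641/6⌋ = $13,606 → take SL $13,606. Book value $91,535.
Year 6: DB = ⌊$91,535 × 125%/10⌋ = $11,441; SL = ⌊$68,035/5⌋ = $13,607 → take SL $13,607. Book value $77,928.
Year 7: DB = ⌊$77,928 × 125%/10⌋ = $9,741; SL = ⌊$54,428/4⌋ = $13,607 → take SL $13,607. Book value $64,321.
Accumulated through year 7 = $179,364 − $64,321 = $115,043.

$115,043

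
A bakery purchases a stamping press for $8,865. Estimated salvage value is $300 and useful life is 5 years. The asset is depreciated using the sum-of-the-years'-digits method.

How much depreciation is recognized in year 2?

Depreciable base = $8,865 − $300 = $8,565.
Sum of the years' digits = 5+4+3+2+1 = 15.
Year 1: $8,565 × 5/15 = $2,855. Book value $6,010.
Year 2: $8,565 × 4/15 = $2,284. Book value $3,726.

$2,284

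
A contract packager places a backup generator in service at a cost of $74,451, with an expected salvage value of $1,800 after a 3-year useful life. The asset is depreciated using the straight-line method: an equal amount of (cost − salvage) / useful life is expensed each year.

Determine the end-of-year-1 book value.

Depreciable base = $74,451 − $1,800 = $72,651.
Annual expense = $72,651 / 3 = $24,217.
End of year 1: book value $50,234.

$50,234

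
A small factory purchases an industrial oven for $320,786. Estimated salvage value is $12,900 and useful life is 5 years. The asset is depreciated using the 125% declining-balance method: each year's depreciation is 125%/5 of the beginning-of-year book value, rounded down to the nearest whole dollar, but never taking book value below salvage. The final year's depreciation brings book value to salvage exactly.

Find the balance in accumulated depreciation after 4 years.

Depreciable base = $320,786 − $12,900 = $307,886.
Year 1: ⌊$320,786 × 125%/5⌋ = $80,196. Book value $240,590.
Year 2: ⌊$240,590 × 125%/5⌋ = $60,147. Book value $180,443.
Year 3: ⌊$180,443 × 125%/5⌋ = $45,110. Book value $135,333.
Year 4: ⌊$135,333 × 125%/5⌋ = $33,833. Book value $101,500.
Accumulated through year 4 = $320,786 − $101,500 = $219,286.

$219,286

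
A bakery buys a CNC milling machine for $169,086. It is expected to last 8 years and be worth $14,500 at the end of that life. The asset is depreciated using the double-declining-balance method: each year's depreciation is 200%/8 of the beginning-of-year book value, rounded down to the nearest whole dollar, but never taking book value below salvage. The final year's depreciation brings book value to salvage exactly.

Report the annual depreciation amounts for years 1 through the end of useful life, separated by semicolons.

$42,271; $31,703; $23,778; $17,833; $13,375; $10,031; $7,523; $8,072

Depreciable base = $169,086 − $14,500 = $154,586.
Year 1: ⌊$169,086 × 200%/8⌋ = $42,271. Book value $126,815.
Year 2: ⌊$126,815 × 200%/8⌋ = $31,703. Book value $95,112.
Year 3: ⌊$95,112 × 200%/8⌋ = $23,778. Book value $71,334.
Year 4: ⌊$71,334 × 200%/8⌋ = $17,833. Book value $53,501.
Year 5: ⌊$53,501 × 200%/8⌋ = $13,375. Book value $40,126.
Year 6: ⌊$40,126 × 200%/8⌋ = $10,031. Book value $30,095.
Year 7: ⌊$30,095 × 200%/8⌋ = $7,523. Book value $22,572.
Year 8 (final): $22,572 − $14,500 = $8,072. Book value $14,500.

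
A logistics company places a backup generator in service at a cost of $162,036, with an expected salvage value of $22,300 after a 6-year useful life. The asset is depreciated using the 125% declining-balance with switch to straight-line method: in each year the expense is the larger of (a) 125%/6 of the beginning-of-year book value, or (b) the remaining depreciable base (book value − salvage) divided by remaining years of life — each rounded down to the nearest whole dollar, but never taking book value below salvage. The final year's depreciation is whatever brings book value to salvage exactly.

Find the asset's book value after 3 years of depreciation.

$80,398

Depreciable base = $162,036 − $22,300 = $139,736.
Year 1: DB = ⌊$162,036 × 125%/6⌋ = $33,757; SL = ⌊$139,736/6⌋ = $23,289 → take DB $33,757. Book value $128,279.
Year 2: DB = ⌊$128,279 × 125%/6⌋ = $26,724; SL = ⌊$105,979/5⌋ = $21,195 → take DB $26,724. Book value $101,555.
Year 3: DB = ⌊$101,555 × 125%/6⌋ = $21,157; SL = ⌊$79,255/4⌋ = $19,813 → take DB $21,157. Book value $80,398.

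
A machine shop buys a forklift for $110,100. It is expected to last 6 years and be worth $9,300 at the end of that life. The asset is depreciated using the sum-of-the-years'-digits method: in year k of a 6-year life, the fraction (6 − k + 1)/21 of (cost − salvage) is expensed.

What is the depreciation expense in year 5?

Depreciable base = $110,100 − $9,300 = $100,800.
Sum of the years' digits = 6+5+4+3+2+1 = 21.
Year 1: $100,800 × 6/21 = $28,800. Book value $81,300.
Year 2: $100,800 × 5/21 = $24,000. Book value $57,300.
Year 3: $100,800 × 4/21 = $19,200. Book value $38,100.
Year 4: $100,800 × 3/21 = $14,400. Book value $23,700.
Year 5: $100,800 × 2/21 = $9,600. Book value $14,100.

$9,600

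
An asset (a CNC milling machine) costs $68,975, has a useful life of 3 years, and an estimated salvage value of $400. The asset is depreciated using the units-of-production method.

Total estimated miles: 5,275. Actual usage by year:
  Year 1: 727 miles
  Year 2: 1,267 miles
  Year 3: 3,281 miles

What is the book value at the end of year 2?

Depreciable base = $68,975 − $400 = $68,575.
Rate = $68,575 / 5,275 miles = $13 per mile.
Year 1: 727 × $13 = $9,451. Book value $59,524.
Year 2: 1,267 × $13 = $16,471. Book value $43,053.

$43,053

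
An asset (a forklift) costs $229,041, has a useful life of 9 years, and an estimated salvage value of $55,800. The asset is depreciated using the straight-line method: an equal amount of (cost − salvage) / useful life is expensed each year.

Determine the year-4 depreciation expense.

Depreciable base = $229,041 − $55,800 = $173,241.
Annual expense = $173,241 / 9 = $19,249.

$19,249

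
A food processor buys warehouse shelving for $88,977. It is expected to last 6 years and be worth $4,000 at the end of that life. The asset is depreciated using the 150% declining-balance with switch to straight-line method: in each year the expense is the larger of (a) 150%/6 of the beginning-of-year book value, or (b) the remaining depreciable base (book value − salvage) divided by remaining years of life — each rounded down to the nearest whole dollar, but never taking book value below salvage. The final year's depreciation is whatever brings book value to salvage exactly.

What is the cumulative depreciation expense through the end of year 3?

$51,439

Depreciable base = $88,977 − $4,000 = $84,977.
Year 1: DB = ⌊$88,977 × 150%/6⌋ = $22,244; SL = ⌊$84,977/6⌋ = $14,162 → take DB $22,244. Book value $66,733.
Year 2: DB = ⌊$66,733 × 150%/6⌋ = $16,683; SL = ⌊$62,733/5⌋ = $12,546 → take DB $16,683. Book value $50,050.
Year 3: DB = ⌊$50,050 × 150%/6⌋ = $12,512; SL = ⌊$46,050/4⌋ = $11,512 → take DB $12,512. Book value $37,538.
Accumulated through year 3 = $88,977 − $37,538 = $51,439.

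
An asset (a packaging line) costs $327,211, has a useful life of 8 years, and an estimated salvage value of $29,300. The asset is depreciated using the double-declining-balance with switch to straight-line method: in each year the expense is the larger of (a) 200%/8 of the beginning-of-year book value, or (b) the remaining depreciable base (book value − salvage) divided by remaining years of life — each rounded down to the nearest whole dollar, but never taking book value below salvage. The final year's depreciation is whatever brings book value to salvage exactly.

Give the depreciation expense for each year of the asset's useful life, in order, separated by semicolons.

$81,802; $61,352; $46,014; $34,510; $25,883; $19,412; $14,559; $14,379

Depreciable base = $327,211 − $29,300 = $297,911.
Year 1: DB = ⌊$327,211 × 200%/8⌋ = $81,802; SL = ⌊$297,911/8⌋ = $37,238 → take DB $81,802. Book value $245,409.
Year 2: DB = ⌊$245,409 × 200%/8⌋ = $61,352; SL = ⌊$216,109/7⌋ = $30,872 → take DB $61,352. Book value $184,057.
Year 3: DB = ⌊$184,057 × 200%/8⌋ = $46,014; SL = ⌊$154,757/6⌋ = $25,792 → take DB $46,014. Book value $138,043.
Year 4: DB = ⌊$138,043 × 200%/8⌋ = $34,510; SL = ⌊$108,743/5⌋ = $21,748 → take DB $34,510. Book value $103,533.
Year 5: DB = ⌊$103,533 × 200%/8⌋ = $25,883; SL = ⌊$74,233/4⌋ = $18,558 → take DB $25,883. Book value $77,650.
Year 6: DB = ⌊$77,650 × 200%/8⌋ = $19,412; SL = ⌊$48,350/3⌋ = $16,116 → take DB $19,412. Book value $58,238.
Year 7: DB = ⌊$58,238 × 200%/8⌋ = $14,559; SL = ⌊$28,938/2⌋ = $14,469 → take DB $14,559. Book value $43,679.
Year 8 (final): $43,679 − $29,300 = $14,379. Book value $29,300.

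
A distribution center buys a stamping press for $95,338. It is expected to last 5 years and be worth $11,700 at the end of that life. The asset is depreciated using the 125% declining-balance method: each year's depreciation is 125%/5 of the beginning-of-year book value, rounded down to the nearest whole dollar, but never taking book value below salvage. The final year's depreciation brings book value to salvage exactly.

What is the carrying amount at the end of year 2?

Depreciable base = $95,338 − $11,700 = $83,638.
Year 1: ⌊$95,338 × 125%/5⌋ = $23,834. Book value $71,504.
Year 2: ⌊$71,504 × 125%/5⌋ = $17,876. Book value $53,628.

$53,628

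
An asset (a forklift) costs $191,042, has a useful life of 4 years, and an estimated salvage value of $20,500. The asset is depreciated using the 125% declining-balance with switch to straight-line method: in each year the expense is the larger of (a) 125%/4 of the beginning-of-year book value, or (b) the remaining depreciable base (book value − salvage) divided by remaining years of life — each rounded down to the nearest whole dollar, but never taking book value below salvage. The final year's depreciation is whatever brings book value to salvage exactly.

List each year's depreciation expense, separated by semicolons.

$59,700; $41,044; $34,899; $34,899

Depreciable base = $191,042 − $20,500 = $170,542.
Year 1: DB = ⌊$191,042 × 125%/4⌋ = $59,700; SL = ⌊$170,542/4⌋ = $42,635 → take DB $59,700. Book value $131,342.
Year 2: DB = ⌊$131,342 × 125%/4⌋ = $41,044; SL = ⌊$110,842/3⌋ = $36,947 → take DB $41,044. Book value $90,298.
Year 3: DB = ⌊$90,298 × 125%/4⌋ = $28,218; SL = ⌊$69,798/2⌋ = $34,899 → take SL $34,899. Book value $55,399.
Year 4 (final): $55,399 − $20,500 = $34,899. Book value $20,500.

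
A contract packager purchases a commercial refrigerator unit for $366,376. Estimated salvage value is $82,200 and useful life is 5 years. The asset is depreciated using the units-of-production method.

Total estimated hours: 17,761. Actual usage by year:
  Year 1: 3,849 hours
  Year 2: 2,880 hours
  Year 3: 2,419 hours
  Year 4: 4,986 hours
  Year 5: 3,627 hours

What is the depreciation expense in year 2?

Depreciable base = $366,376 − $82,200 = $284,176.
Rate = $284,176 / 17,761 hours = $16 per hour.
Year 1: 3,849 × $16 = $61,584. Book value $304,792.
Year 2: 2,880 × $16 = $46,080. Book value $258,712.

$46,080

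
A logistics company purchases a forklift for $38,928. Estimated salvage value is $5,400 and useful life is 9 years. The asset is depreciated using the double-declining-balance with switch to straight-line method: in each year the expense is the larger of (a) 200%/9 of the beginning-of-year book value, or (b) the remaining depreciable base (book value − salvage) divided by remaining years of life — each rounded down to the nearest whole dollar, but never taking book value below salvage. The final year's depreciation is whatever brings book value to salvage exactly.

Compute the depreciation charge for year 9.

Depreciable base = $38,928 − $5,400 = $33,528.
Year 1: DB = ⌊$38,928 × 200%/9⌋ = $8,650; SL = ⌊$33,528/9⌋ = $3,725 → take DB $8,650. Book value $30,278.
Year 2: DB = ⌊$30,278 × 200%/9⌋ = $6,728; SL = ⌊$24,878/8⌋ = $3,109 → take DB $6,728. Book value $23,550.
Year 3: DB = ⌊$23,550 × 200%/9⌋ = $5,233; SL = ⌊$18,150/7⌋ = $2,592 → take DB $5,233. Book value $18,317.
Year 4: DB = ⌊$18,317 × 200%/9⌋ = $4,070; SL = ⌊$12,917/6⌋ = $2,152 → take DB $4,070. Book value $14,247.
Year 5: DB = ⌊$14,247 × 200%/9⌋ = $3,166; SL = ⌊$8,847/5⌋ = $1,769 → take DB $3,166. Book value $11,081.
Year 6: DB = ⌊$11,081 × 200%/9⌋ = $2,462; SL = ⌊$5,681/4⌋ = $1,420 → take DB $2,462. Book value $8,619.
Year 7: DB = ⌊$8,619 × 200%/9⌋ = $1,915; SL = ⌊$3,219/3⌋ = $1,073 → take DB $1,915. Book value $6,704.
Year 8: DB = ⌊$6,704 × 200%/9⌋ = $1,489; SL = ⌊$1,304/2⌋ = $652 → take DB $1,489, capped at $1,304. Book value $5,400.
Year 9 (final): $5,400 − $5,400 = $0. Book value $5,400.

$0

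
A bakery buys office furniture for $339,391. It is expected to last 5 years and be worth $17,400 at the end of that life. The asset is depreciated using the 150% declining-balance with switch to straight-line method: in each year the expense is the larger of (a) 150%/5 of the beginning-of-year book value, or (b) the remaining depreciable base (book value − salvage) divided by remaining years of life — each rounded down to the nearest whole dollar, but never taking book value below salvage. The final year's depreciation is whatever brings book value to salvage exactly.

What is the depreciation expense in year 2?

Depreciable base = $339,391 − $17,400 = $321,991.
Year 1: DB = ⌊$339,391 × 150%/5⌋ = $101,817; SL = ⌊$321,991/5⌋ = $64,398 → take DB $101,817. Book value $237,574.
Year 2: DB = ⌊$237,574 × 150%/5⌋ = $71,272; SL = ⌊$220,174/4⌋ = $55,043 → take DB $71,272. Book value $166,302.

$71,272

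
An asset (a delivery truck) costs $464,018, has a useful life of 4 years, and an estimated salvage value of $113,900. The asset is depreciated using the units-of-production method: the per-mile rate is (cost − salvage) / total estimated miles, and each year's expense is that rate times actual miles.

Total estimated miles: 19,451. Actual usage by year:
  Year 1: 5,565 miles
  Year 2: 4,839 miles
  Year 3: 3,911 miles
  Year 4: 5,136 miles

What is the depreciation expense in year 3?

Depreciable base = $464,018 − $113,900 = $350,118.
Rate = $350,118 / 19,451 miles = $18 per mile.
Year 1: 5,565 × $18 = $100,170. Book value $363,848.
Year 2: 4,839 × $18 = $87,102. Book value $276,746.
Year 3: 3,911 × $18 = $70,398. Book value $206,348.

$70,398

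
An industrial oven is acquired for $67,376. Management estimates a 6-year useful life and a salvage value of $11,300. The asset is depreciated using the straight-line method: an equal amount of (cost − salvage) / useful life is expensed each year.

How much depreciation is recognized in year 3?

$9,346

Depreciable base = $67,376 − $11,300 = $56,076.
Annual expense = $56,076 / 6 = $9,346.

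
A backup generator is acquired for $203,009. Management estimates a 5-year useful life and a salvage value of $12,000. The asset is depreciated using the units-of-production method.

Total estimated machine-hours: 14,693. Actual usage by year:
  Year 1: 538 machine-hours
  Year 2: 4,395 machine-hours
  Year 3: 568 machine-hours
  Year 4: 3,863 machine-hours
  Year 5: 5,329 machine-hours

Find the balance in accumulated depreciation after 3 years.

Depreciable base = $203,009 − $12,000 = $191,009.
Rate = $191,009 / 14,693 machine-hours = $13 per machine-hour.
Year 1: 538 × $13 = $6,994. Book value $196,015.
Year 2: 4,395 × $13 = $57,135. Book value $138,880.
Year 3: 568 × $13 = $7,384. Book value $131,496.
Accumulated through year 3 = $203,009 − $131,496 = $71,513.

$71,513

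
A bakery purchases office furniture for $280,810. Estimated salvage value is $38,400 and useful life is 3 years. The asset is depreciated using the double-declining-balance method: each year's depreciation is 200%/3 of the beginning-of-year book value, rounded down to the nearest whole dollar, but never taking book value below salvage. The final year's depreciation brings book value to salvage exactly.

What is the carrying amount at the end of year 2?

$38,400

Depreciable base = $280,810 − $38,400 = $242,410.
Year 1: ⌊$280,810 × 200%/3⌋ = $187,206. Book value $93,604.
Year 2: ⌊$93,604 × 200%/3⌋ = $62,402, capped at $55,204. Book value $38,400.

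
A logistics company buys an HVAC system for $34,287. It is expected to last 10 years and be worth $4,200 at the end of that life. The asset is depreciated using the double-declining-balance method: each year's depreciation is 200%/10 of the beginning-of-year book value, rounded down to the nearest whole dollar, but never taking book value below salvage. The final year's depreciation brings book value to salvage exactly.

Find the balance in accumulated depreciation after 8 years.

Depreciable base = $34,287 − $4,200 = $30,087.
Year 1: ⌊$34,287 × 200%/10⌋ = $6,857. Book value $27,430.
Year 2: ⌊$27,430 × 200%/10⌋ = $5,486. Book value $21,944.
Year 3: ⌊$21,944 × 200%/10⌋ = $4,388. Book value $17,556.
Year 4: ⌊$17,556 × 200%/10⌋ = $3,511. Book value $14,045.
Year 5: ⌊$14,045 × 200%/10⌋ = $2,809. Book value $11,236.
Year 6: ⌊$11,236 × 200%/10⌋ = $2,247. Book value $8,989.
Year 7: ⌊$8,989 × 200%/10⌋ = $1,797. Book value $7,192.
Year 8: ⌊$7,192 × 200%/10⌋ = $1,438. Book value $5,754.
Accumulated through year 8 = $34,287 − $5,754 = $28,533.

$28,533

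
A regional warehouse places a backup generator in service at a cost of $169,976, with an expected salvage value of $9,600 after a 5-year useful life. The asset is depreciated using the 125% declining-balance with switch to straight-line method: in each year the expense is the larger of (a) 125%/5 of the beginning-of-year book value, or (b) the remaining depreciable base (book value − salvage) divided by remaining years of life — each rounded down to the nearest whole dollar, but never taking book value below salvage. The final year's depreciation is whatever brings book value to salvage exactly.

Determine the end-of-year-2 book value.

$95,612

Depreciable base = $169,976 − $9,600 = $160,376.
Year 1: DB = ⌊$169,976 × 125%/5⌋ = $42,494; SL = ⌊$160,376/5⌋ = $32,075 → take DB $42,494. Book value $127,482.
Year 2: DB = ⌊$127,482 × 125%/5⌋ = $31,870; SL = ⌊$117,882/4⌋ = $29,470 → take DB $31,870. Book value $95,612.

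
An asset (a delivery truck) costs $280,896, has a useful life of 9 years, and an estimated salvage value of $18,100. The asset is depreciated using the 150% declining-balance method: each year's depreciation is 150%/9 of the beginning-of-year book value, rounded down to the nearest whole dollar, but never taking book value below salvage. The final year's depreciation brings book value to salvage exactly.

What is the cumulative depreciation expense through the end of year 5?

Depreciable base = $280,896 − $18,100 = $262,796.
Year 1: ⌊$280,896 × 150%/9⌋ = $46,816. Book value $234,080.
Year 2: ⌊$234,080 × 150%/9⌋ = $39,013. Book value $195,067.
Year 3: ⌊$195,067 × 150%/9⌋ = $32,511. Book value $162,556.
Year 4: ⌊$162,556 × 150%/9⌋ = $27,092. Book value $135,464.
Year 5: ⌊$135,464 × 150%/9⌋ = $22,577. Book value $112,887.
Accumulated through year 5 = $280,896 − $112,887 = $168,009.

$168,009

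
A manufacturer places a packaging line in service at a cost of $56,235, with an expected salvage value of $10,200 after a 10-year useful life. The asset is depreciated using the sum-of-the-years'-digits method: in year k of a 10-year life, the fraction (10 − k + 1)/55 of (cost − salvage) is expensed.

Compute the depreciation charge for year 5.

$5,022

Depreciable base = $56,235 − $10,200 = $46,035.
Sum of the years' digits = 10+9+8+7+6+5+4+3+2+1 = 55.
Year 1: $46,035 × 10/55 = $8,370. Book value $47,865.
Year 2: $46,035 × 9/55 = $7,533. Book value $40,332.
Year 3: $46,035 × 8/55 = $6,696. Book value $33,636.
Year 4: $46,035 × 7/55 = $5,859. Book value $27,777.
Year 5: $46,035 × 6/55 = $5,022. Book value $22,755.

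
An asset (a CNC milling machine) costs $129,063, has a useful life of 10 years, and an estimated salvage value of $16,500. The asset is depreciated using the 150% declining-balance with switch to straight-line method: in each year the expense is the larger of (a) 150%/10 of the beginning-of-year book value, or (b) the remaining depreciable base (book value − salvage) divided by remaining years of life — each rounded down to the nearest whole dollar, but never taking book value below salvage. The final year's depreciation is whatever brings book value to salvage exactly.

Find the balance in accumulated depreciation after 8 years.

$96,473

Depreciable base = $129,063 − $16,500 = $112,563.
Year 1: DB = ⌊$129,063 × 150%/10⌋ = $19,359; SL = ⌊$112,563/10⌋ = $11,256 → take DB $19,359. Book value $109,704.
Year 2: DB = ⌊$109,704 × 150%/10⌋ = $16,455; SL = ⌊$93,204/9⌋ = $10,356 → take DB $16,455. Book value $93,249.
Year 3: DB = ⌊$93,249 × 150%/10⌋ = $13,987; SL = ⌊$76,749/8⌋ = $9,593 → take DB $13,987. Book value $79,262.
Year 4: DB = ⌊$79,262 × 150%/10⌋ = $11,889; SL = ⌊$62,762/7⌋ = $8,966 → take DB $11,889. Book value $67,373.
Year 5: DB = ⌊$67,373 × 150%/10⌋ = $10,105; SL = ⌊$50,873/6⌋ = $8,478 → take DB $10,105. Book value $57,268.
Year 6: DB = ⌊$57,268 × 150%/10⌋ = $8,590; SL = ⌊$40,768/5⌋ = $8,153 → take DB $8,590. Book value $48,678.
Year 7: DB = ⌊$48,678 × 150%/10⌋ = $7,301; SL = ⌊$32,178/4⌋ = $8,044 → take SL $8,044. Book value $40,634.
Year 8: DB = ⌊$40,634 × 150%/10⌋ = $6,095; SL = ⌊$24,134/3⌋ = $8,044 → take SL $8,044. Book value $32,590.
Accumulated through year 8 = $129,063 − $32,590 = $96,473.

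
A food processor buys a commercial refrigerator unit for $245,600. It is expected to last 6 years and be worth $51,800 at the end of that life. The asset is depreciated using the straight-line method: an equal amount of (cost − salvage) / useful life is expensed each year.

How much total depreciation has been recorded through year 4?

Depreciable base = $245,600 − $51,800 = $193,800.
Annual expense = $193,800 / 6 = $32,300.
End of year 1: book value $213,300.
End of year 2: book value $181,000.
End of year 3: book value $148,700.
End of year 4: book value $116,400.
Accumulated through year 4 = $245,600 − $116,400 = $129,200.

$129,200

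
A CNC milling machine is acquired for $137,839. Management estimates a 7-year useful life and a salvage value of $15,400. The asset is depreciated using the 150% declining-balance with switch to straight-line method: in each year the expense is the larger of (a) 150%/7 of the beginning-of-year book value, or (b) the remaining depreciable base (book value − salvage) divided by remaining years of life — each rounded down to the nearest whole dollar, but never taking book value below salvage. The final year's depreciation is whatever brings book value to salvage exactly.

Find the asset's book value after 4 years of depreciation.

Depreciable base = $137,839 − $15,400 = $122,439.
Year 1: DB = ⌊$137,839 × 150%/7⌋ = $29,536; SL = ⌊$122,439/7⌋ = $17,491 → take DB $29,536. Book value $108,303.
Year 2: DB = ⌊$108,303 × 150%/7⌋ = $23,207; SL = ⌊$92,903/6⌋ = $15,483 → take DB $23,207. Book value $85,096.
Year 3: DB = ⌊$85,096 × 150%/7⌋ = $18,234; SL = ⌊$69,696/5⌋ = $13,939 → take DB $18,234. Book value $66,862.
Year 4: DB = ⌊$66,862 × 150%/7⌋ = $14,327; SL = ⌊$51,462/4⌋ = $12,865 → take DB $14,327. Book value $52,535.

$52,535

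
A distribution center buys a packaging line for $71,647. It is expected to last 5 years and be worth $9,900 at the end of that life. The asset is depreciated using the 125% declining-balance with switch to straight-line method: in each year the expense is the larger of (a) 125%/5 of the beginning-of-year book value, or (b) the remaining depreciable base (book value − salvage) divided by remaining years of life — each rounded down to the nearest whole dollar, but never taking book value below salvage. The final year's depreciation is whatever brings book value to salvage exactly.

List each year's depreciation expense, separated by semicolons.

Depreciable base = $71,647 − $9,900 = $61,747.
Year 1: DB = ⌊$71,647 × 125%/5⌋ = $17,911; SL = ⌊$61,747/5⌋ = $12,349 → take DB $17,911. Book value $53,736.
Year 2: DB = ⌊$53,736 × 125%/5⌋ = $13,434; SL = ⌊$43,836/4⌋ = $10,959 → take DB $13,434. Book value $40,302.
Year 3: DB = ⌊$40,302 × 125%/5⌋ = $10,075; SL = ⌊$30,402/3⌋ = $10,134 → take SL $10,134. Book value $30,168.
Year 4: DB = ⌊$30,168 × 125%/5⌋ = $7,542; SL = ⌊$20,268/2⌋ = $10,134 → take SL $10,134. Book value $20,034.
Year 5 (final): $20,034 − $9,900 = $10,134. Book value $9,900.

$17,911; $13,434; $10,134; $10,134; $10,134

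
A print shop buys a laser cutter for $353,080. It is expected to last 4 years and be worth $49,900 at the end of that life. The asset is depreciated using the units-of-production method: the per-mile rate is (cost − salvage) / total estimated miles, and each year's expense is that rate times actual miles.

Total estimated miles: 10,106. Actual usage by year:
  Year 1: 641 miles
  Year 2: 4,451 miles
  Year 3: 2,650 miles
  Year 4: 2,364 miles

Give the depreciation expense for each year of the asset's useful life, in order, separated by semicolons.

Depreciable base = $353,080 − $49,900 = $303,180.
Rate = $303,180 / 10,106 miles = $30 per mile.
Year 1: 641 × $30 = $19,230. Book value $333,850.
Year 2: 4,451 × $30 = $133,530. Book value $200,320.
Year 3: 2,650 × $30 = $79,500. Book value $120,820.
Year 4: 2,364 × $30 = $70,920. Book value $49,900.

$19,230; $133,530; $79,500; $70,920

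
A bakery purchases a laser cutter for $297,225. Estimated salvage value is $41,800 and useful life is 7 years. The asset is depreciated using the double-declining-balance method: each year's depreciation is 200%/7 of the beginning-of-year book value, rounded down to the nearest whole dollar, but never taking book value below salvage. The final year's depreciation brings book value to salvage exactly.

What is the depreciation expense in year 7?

Depreciable base = $297,225 − $41,800 = $255,425.
Year 1: ⌊$297,225 × 200%/7⌋ = $84,921. Book value $212,304.
Year 2: ⌊$212,304 × 200%/7⌋ = $60,658. Book value $151,646.
Year 3: ⌊$151,646 × 200%/7⌋ = $43,327. Book value $108,319.
Year 4: ⌊$108,319 × 200%/7⌋ = $30,948. Book value $77,371.
Year 5: ⌊$77,371 × 200%/7⌋ = $22,106. Book value $55,265.
Year 6: ⌊$55,265 × 200%/7⌋ = $15,790, capped at $13,465. Book value $41,800.
Year 7 (final): $41,800 − $41,800 = $0. Book value $41,800.

$0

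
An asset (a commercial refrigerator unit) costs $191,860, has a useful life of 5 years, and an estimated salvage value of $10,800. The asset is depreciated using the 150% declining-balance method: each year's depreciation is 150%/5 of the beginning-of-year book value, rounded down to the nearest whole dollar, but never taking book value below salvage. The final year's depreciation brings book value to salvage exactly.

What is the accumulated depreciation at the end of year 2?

Depreciable base = $191,860 − $10,800 = $181,060.
Year 1: ⌊$191,860 × 150%/5⌋ = $57,558. Book value $134,302.
Year 2: ⌊$134,302 × 150%/5⌋ = $40,290. Book value $94,012.
Accumulated through year 2 = $191,860 − $94,012 = $97,848.

$97,848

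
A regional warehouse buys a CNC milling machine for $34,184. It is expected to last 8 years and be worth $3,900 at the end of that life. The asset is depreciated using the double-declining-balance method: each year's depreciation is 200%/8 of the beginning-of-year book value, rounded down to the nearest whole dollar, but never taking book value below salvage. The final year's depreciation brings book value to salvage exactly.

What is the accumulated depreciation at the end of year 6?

$28,099

Depreciable base = $34,184 − $3,900 = $30,284.
Year 1: ⌊$34,184 × 200%/8⌋ = $8,546. Book value $25,638.
Year 2: ⌊$25,638 × 200%/8⌋ = $6,409. Book value $19,229.
Year 3: ⌊$19,229 × 200%/8⌋ = $4,807. Book value $14,422.
Year 4: ⌊$14,422 × 200%/8⌋ = $3,605. Book value $10,817.
Year 5: ⌊$10,817 × 200%/8⌋ = $2,704. Book value $8,113.
Year 6: ⌊$8,113 × 200%/8⌋ = $2,028. Book value $6,085.
Accumulated through year 6 = $34,184 − $6,085 = $28,099.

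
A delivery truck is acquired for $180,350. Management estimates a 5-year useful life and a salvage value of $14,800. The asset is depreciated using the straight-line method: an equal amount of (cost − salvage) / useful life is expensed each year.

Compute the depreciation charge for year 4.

Depreciable base = $180,350 − $14,800 = $165,550.
Annual expense = $165,550 / 5 = $33,110.

$33,110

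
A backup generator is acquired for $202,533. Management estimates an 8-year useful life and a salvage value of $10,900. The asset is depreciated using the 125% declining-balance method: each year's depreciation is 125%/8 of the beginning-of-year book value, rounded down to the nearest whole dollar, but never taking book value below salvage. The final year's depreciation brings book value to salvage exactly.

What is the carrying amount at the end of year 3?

Depreciable base = $202,533 − $10,900 = $191,633.
Year 1: ⌊$202,533 × 125%/8⌋ = $31,645. Book value $170,888.
Year 2: ⌊$170,888 × 125%/8⌋ = $26,701. Book value $144,187.
Year 3: ⌊$144,187 × 125%/8⌋ = $22,529. Book value $121,658.

$121,658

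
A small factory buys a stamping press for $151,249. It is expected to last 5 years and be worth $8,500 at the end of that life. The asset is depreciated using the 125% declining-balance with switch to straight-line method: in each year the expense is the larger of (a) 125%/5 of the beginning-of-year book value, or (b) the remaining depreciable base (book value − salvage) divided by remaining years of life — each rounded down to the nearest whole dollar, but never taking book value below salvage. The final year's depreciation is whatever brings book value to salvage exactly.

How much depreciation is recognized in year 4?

$25,526

Depreciable base = $151,249 − $8,500 = $142,749.
Year 1: DB = ⌊$151,249 × 125%/5⌋ = $37,812; SL = ⌊$142,749/5⌋ = $28,549 → take DB $37,812. Book value $113,437.
Year 2: DB = ⌊$113,437 × 125%/5⌋ = $28,359; SL = ⌊$104,937/4⌋ = $26,234 → take DB $28,359. Book value $85,078.
Year 3: DB = ⌊$85,078 × 125%/5⌋ = $21,269; SL = ⌊$76,578/3⌋ = $25,526 → take SL $25,526. Book value $59,552.
Year 4: DB = ⌊$59,552 × 125%/5⌋ = $14,888; SL = ⌊$51,052/2⌋ = $25,526 → take SL $25,526. Book value $34,026.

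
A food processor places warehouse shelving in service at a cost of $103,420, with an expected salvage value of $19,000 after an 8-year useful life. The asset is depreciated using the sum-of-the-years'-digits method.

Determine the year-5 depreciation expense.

$9,380

Depreciable base = $103,420 − $19,000 = $84,420.
Sum of the years' digits = 8+7+6+5+4+3+2+1 = 36.
Year 1: $84,420 × 8/36 = $18,760. Book value $84,660.
Year 2: $84,420 × 7/36 = $16,415. Book value $68,245.
Year 3: $84,420 × 6/36 = $14,070. Book value $54,175.
Year 4: $84,420 × 5/36 = $11,725. Book value $42,450.
Year 5: $84,420 × 4/36 = $9,380. Book value $33,070.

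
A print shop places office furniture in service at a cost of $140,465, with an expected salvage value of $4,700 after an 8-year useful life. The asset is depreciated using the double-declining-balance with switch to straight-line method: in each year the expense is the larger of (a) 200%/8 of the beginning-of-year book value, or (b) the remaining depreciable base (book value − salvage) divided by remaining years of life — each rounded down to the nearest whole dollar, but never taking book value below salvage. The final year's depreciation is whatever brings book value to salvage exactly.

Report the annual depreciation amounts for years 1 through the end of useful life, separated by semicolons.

$35,116; $26,337; $19,753; $14,814; $11,111; $9,544; $9,545; $9,545

Depreciable base = $140,465 − $4,700 = $135,765.
Year 1: DB = ⌊$140,465 × 200%/8⌋ = $35,116; SL = ⌊$135,765/8⌋ = $16,970 → take DB $35,116. Book value $105,349.
Year 2: DB = ⌊$105,349 × 200%/8⌋ = $26,337; SL = ⌊$100,649/7⌋ = $14,378 → take DB $26,337. Book value $79,012.
Year 3: DB = ⌊$79,012 × 200%/8⌋ = $19,753; SL = ⌊$74,312/6⌋ = $12,385 → take DB $19,753. Book value $59,259.
Year 4: DB = ⌊$59,259 × 200%/8⌋ = $14,814; SL = ⌊$54,559/5⌋ = $10,911 → take DB $14,814. Book value $44,445.
Year 5: DB = ⌊$44,445 × 200%/8⌋ = $11,111; SL = ⌊$39,745/4⌋ = $9,936 → take DB $11,111. Book value $33,334.
Year 6: DB = ⌊$33,334 × 200%/8⌋ = $8,333; SL = ⌊$28,634/3⌋ = $9,544 → take SL $9,544. Book value $23,790.
Year 7: DB = ⌊$23,790 × 200%/8⌋ = $5,947; SL = ⌊$19,090/2⌋ = $9,545 → take SL $9,545. Book value $14,245.
Year 8 (final): $14,245 − $4,700 = $9,545. Book value $4,700.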